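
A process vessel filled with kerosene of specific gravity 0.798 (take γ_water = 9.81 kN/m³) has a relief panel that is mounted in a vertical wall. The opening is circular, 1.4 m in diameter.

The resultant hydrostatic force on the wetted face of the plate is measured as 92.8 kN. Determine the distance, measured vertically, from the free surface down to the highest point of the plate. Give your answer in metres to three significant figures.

d_top ≈ 7.00 m

γ = 0.798 × 9.81 = 7.82838 kN/m³.
A = π(0.7)² = 1.53938 m².
From F = γ·h_c·A, the centroid depth is h_c = 92.8/(7.82838 × 1.53938) = 7.7007 m.
The centroid is at the centre, 0.7 m below the top of the plate, so the highest point sits at h_top = 7.7007 − 0.7 = 7.0007 m below the surface.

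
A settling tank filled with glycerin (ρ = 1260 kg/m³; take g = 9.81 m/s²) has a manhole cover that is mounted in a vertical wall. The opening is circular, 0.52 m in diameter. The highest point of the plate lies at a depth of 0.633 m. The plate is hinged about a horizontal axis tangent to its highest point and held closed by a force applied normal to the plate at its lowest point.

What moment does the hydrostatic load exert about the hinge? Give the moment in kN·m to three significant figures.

M ≈ 0.654 kN·m

γ = ρg = 1260 × 9.81 / 1000 = 12.3606 kN/m³.
The centroid is at the centre, 0.26 m below the top of the plate, so the centroid depth is h_c = 0.633 + 0.26 = 0.893 m.
A = π(0.26)² = 0.212372 m².
Resultant F = γ·h_c·A = 12.3606 × 0.893 × 0.212372 = 2.34417 kN.
I_c = πr⁴/4 = π × 0.26⁴/4 = 0.00358908 m⁴.
Centre of pressure: y_p = y_c + I_c/(y_c·A) = 0.893 + 0.00358908/(0.893 × 0.212372) = 0.893 + 0.0189249 = 0.911925 m along the plane.
The resultant acts 0.26 + 0.0189249 = 0.278925 m (along the plate) below the hinge at the top edge, so the moment about the hinge is M = F × 0.278925 = 2.34417 × 0.278925 = 0.653848 kN·m.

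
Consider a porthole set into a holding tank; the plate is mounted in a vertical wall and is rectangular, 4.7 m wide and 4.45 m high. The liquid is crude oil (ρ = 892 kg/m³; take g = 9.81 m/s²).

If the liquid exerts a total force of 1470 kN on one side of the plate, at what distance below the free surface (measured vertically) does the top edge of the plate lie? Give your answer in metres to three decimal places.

d_top ≈ 5.807 m

γ = ρg = 892 × 9.81 / 1000 = 8.75052 kN/m³.
A = 4.7 × 4.45 = 20.915 m².
From F = γ·h_c·A, the centroid depth is h_c = 1470/(8.75052 × 20.915) = 8.03204 m.
The centroid lies 4.45/2 = 2.225 m below the top edge, so the top edge sits at h_top = 8.03204 − 2.225 = 5.80704 m below the surface.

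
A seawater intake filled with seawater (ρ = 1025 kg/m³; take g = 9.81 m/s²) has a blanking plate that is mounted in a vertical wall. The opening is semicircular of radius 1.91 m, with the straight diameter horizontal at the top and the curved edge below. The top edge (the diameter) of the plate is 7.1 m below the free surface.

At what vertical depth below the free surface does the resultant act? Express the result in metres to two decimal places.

γ = ρg = 1025 × 9.81 / 1000 = 10.05525 kN/m³.
The centroid of a semicircle lies 4r/(3π) = 0.810629 m from the diameter, here below the top edge, so the centroid depth is h_c = 7.1 + 0.810629 = 7.91063 m.
A = πr²/2 = π × 1.91²/2 = 5.73042 m².
Resultant F = γ·h_c·A = 10.05525 × 7.91063 × 5.73042 = 455.817 kN.
I_c = (π/8 − 8/(9π))·r⁴ = 0.109757 × 1.91⁴ = 1.46072 m⁴.
Centre of pressure: y_p = y_c + I_c/(y_c·A) = 7.91063 + 1.46072/(7.91063 × 5.73042) = 7.91063 + 0.0322233 = 7.94285 m along the plane.

h_p = 7.94 m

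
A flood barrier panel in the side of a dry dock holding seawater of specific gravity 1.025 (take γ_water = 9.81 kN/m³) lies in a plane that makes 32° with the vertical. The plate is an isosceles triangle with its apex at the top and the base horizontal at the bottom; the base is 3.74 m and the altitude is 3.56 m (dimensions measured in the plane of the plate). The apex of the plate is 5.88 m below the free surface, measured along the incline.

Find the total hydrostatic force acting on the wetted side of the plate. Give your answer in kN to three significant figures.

F ≈ 469 kN

γ = 1.025 × 9.81 = 10.05525 kN/m³.
The plate makes 32° with the vertical, i.e. θ = 90° − 32° = 58° to the horizontal. Measuring y along the incline from the free-surface line, vertical depth h = y·sinθ with sinθ = 0.848048.
With the apex up, the centroid sits 2h/3 = 2 × 3.56/3 = 2.37333 m below the apex, so y_c = 5.88 + 2.37333 = 8.25333 m and h_c = 8.25333 × 0.848048 = 6.99922 m.
A = ½ × 3.74 × 3.56 = 6.6572 m².
Resultant F = γ·h_c·A = 10.05525 × 6.99922 × 6.6572 = 468.526 kN.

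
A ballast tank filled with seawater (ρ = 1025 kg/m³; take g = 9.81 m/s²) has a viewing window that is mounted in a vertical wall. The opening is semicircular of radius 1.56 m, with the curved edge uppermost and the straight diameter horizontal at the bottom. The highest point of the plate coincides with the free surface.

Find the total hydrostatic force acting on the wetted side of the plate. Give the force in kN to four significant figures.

γ = ρg = 1025 × 9.81 / 1000 = 10.05525 kN/m³.
The centroid lies 4r/(3π) = 0.662085 m above the diameter, so r − 4r/(3π) = 1.56 − 0.662085 = 0.897915 m below the topmost point, so the centroid depth is h_c = 0.897915 m.
A = πr²/2 = π × 1.56²/2 = 3.82269 m².
Resultant F = γ·h_c·A = 10.05525 × 0.897915 × 3.82269 = 34.5141 kN.

F ≈ 34.51 kN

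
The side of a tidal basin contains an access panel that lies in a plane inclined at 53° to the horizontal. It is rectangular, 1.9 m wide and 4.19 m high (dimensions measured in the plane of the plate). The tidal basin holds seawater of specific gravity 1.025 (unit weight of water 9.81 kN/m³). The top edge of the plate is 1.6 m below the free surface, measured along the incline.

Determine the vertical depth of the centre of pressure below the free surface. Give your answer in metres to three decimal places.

h_p = 3.267 m

γ = 1.025 × 9.81 = 10.05525 kN/m³.
Let θ = 53° be the plate's angle to the horizontal; measure y along the incline from where the plane meets the free surface. Vertical depth h = y·sinθ with sinθ = 0.798636.
The centroid lies 4.19/2 = 2.095 m below the top edge, so y_c = 1.6 + 2.095 = 3.695 m and h_c = 3.695 × 0.798636 = 2.95096 m.
A = 1.9 × 4.19 = 7.961 m².
Resultant F = γ·h_c·A = 10.05525 × 2.95096 × 7.961 = 236.224 kN.
I_c = b·h³/12 = 1.9 × 4.19³/12 = 11.647 m⁴.
Centre of pressure: y_p = y_c + I_c/(y_c·A) = 3.695 + 11.647/(3.695 × 7.961) = 3.695 + 0.395942 = 4.09094 m along the plane.
Vertically, h_p = y_p·sinθ = 4.09094 × 0.798636 = 3.26717 m.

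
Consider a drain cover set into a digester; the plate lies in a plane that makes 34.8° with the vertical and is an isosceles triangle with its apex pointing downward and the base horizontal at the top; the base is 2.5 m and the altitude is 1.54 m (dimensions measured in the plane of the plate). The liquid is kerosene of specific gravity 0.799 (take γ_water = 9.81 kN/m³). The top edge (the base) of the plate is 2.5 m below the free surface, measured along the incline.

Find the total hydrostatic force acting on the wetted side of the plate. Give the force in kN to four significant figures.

F ≈ 37.33 kN

γ = 0.799 × 9.81 = 7.83819 kN/m³.
The plate makes 34.8° with the vertical, i.e. θ = 90° − 34.8° = 55.2° to the horizontal. Measuring y along the incline from the free-surface line, vertical depth h = y·sinθ with sinθ = 0.821149.
With the apex down, the centroid sits h/3 = 1.54/3 = 0.513333 m below the base (the top edge), so y_c = 2.5 + 0.513333 = 3.01333 m and h_c = 3.01333 × 0.821149 = 2.47439 m.
A = ½ × 2.5 × 1.54 = 1.925 m².
Resultant F = γ·h_c·A = 7.83819 × 2.47439 × 1.925 = 37.3349 kN.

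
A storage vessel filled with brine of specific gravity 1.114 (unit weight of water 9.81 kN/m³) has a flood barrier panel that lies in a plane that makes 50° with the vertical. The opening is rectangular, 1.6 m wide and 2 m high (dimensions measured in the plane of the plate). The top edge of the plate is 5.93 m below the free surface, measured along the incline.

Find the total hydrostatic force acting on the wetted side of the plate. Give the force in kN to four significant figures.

F ≈ 155.8 kN

γ = 1.114 × 9.81 = 10.92834 kN/m³.
The plate makes 50° with the vertical, i.e. θ = 90° − 50° = 40° to the horizontal. Measuring y along the incline from the free-surface line, vertical depth h = y·sinθ with sinθ = 0.642788.
The centroid lies 2/2 = 1 m below the top edge, so y_c = 5.93 + 1 = 6.93 m and h_c = 6.93 × 0.642788 = 4.45452 m.
A = 1.6 × 2 = 3.2 m².
Resultant F = γ·h_c·A = 10.92834 × 4.45452 × 3.2 = 155.778 kN.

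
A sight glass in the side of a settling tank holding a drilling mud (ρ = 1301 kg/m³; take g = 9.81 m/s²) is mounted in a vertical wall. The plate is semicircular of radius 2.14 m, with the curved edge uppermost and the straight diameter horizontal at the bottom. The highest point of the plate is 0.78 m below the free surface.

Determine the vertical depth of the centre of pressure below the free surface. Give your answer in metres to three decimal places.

γ = ρg = 1301 × 9.81 / 1000 = 12.76281 kN/m³.
The centroid lies 4r/(3π) = 0.908244 m above the diameter, so r − 4r/(3π) = 2.14 − 0.908244 = 1.23176 m below the topmost point, so the centroid depth is h_c = 0.78 + 1.23176 = 2.01176 m.
A = πr²/2 = π × 2.14²/2 = 7.19362 m².
Resultant F = γ·h_c·A = 12.76281 × 2.01176 × 7.19362 = 184.701 kN.
I_c = (π/8 − 8/(9π))·r⁴ = 0.109757 × 2.14⁴ = 2.3019 m⁴.
Centre of pressure: y_p = y_c + I_c/(y_c·A) = 2.01176 + 2.3019/(2.01176 × 7.19362) = 2.01176 + 0.159061 = 2.17082 m along the plane.

h_p = 2.171 m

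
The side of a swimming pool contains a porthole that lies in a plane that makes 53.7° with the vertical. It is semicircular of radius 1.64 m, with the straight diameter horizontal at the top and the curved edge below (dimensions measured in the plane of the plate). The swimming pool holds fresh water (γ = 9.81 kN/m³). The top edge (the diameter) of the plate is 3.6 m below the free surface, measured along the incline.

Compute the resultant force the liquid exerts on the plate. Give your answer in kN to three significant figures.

F ≈ 105 kN

γ = 9.81 kN/m³.
The plate makes 53.7° with the vertical, i.e. θ = 90° − 53.7° = 36.3° to the horizontal. Measuring y along the incline from the free-surface line, vertical depth h = y·sinθ with sinθ = 0.592013.
The centroid of a semicircle lies 4r/(3π) = 0.696038 m from the diameter, here below the top edge, so y_c = 3.6 + 0.696038 = 4.29604 m and h_c = 4.29604 × 0.592013 = 2.54331 m.
A = πr²/2 = π × 1.64²/2 = 4.22481 m².
Resultant F = γ·h_c·A = 9.81 × 2.54331 × 4.22481 = 105.408 kN.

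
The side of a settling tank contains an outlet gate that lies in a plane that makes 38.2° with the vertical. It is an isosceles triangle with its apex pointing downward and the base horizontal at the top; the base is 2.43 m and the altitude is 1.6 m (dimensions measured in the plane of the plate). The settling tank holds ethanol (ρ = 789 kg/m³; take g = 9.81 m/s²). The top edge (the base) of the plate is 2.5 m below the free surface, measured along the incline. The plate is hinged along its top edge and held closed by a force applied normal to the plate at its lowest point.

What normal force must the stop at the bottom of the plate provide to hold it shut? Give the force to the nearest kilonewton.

γ = ρg = 789 × 9.81 / 1000 = 7.74009 kN/m³.
The plate makes 38.2° with the vertical, i.e. θ = 90° − 38.2° = 51.8° to the horizontal. Measuring y along the incline from the free-surface line, vertical depth h = y·sinθ with sinθ = 0.785857.
With the apex down, the centroid sits h/3 = 1.6/3 = 0.533333 m below the base (the top edge), so y_c = 2.5 + 0.533333 = 3.03333 m and h_c = 3.03333 × 0.785857 = 2.38376 m.
A = ½ × 2.43 × 1.6 = 1.944 m².
Resultant F = γ·h_c·A = 7.74009 × 2.38376 × 1.944 = 35.8678 kN.
I_c = b·h³/36 = 2.43 × 1.6³/36 = 0.27648 m⁴.
Centre of pressure: y_p = y_c + I_c/(y_c·A) = 3.03333 + 0.27648/(3.03333 × 1.944) = 3.03333 + 0.0468865 = 3.08022 m along the plane.
The resultant acts 0.533333 + 0.0468865 = 0.580219 m (along the plate) below the hinge at the top edge, so the moment about the hinge is M = F × 0.580219 = 35.8678 × 0.580219 = 20.8112 kN·m.
A normal force at the bottom, 1.6 m from the hinge, must supply this moment: P = 20.8112/1.6 = 13.007 kN.

P ≈ 13 kN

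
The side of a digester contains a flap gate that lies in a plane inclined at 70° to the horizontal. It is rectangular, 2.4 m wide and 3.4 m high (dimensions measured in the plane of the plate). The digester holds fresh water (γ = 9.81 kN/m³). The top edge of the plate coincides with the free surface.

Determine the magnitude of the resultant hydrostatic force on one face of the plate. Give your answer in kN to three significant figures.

γ = 9.81 kN/m³.
Let θ = 70° be the plate's angle to the horizontal; measure y along the incline from where the plane meets the free surface. Vertical depth h = y·sinθ with sinθ = 0.939693.
The centroid lies 3.4/2 = 1.7 m below the top edge, so y_c = 1.7 m and h_c = 1.7 × 0.939693 = 1.59748 m.
A = 2.4 × 3.4 = 8.16 m².
Resultant F = γ·h_c·A = 9.81 × 1.59748 × 8.16 = 127.878 kN.

F ≈ 128 kN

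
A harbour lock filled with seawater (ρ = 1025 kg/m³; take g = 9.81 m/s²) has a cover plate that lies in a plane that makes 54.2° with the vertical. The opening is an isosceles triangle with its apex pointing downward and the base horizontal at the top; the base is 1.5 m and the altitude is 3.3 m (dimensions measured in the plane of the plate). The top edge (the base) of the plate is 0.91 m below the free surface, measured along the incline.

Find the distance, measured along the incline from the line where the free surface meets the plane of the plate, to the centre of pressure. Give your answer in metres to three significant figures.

γ = ρg = 1025 × 9.81 / 1000 = 10.05525 kN/m³.
The plate makes 54.2° with the vertical, i.e. θ = 90° − 54.2° = 35.8° to the horizontal. Measuring y along the incline from the free-surface line, vertical depth h = y·sinθ with sinθ = 0.584958.
With the apex down, the centroid sits h/3 = 3.3/3 = 1.1 m below the base (the top edge), so y_c = 0.91 + 1.1 = 2.01 m and h_c = 2.01 × 0.584958 = 1.17577 m.
A = ½ × 1.5 × 3.3 = 2.475 m².
Resultant F = γ·h_c·A = 10.05525 × 1.17577 × 2.475 = 29.2611 kN.
I_c = b·h³/36 = 1.5 × 3.3³/36 = 1.49737 m⁴.
Centre of pressure: y_p = y_c + I_c/(y_c·A) = 2.01 + 1.49737/(2.01 × 2.475) = 2.01 + 0.300994 = 2.31099 m along the plane.

y_p = 2.31 m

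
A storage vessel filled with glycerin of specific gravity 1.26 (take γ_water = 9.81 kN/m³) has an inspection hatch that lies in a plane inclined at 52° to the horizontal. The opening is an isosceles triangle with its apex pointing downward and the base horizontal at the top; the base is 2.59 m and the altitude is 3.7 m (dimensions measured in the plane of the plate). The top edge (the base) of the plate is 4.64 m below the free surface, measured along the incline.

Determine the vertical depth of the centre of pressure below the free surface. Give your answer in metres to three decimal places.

γ = 1.26 × 9.81 = 12.3606 kN/m³.
Let θ = 52° be the plate's angle to the horizontal; measure y along the incline from where the plane meets the free surface. Vertical depth h = y·sinθ with sinθ = 0.788011.
With the apex down, the centroid sits h/3 = 3.7/3 = 1.23333 m below the base (the top edge), so y_c = 4.64 + 1.23333 = 5.87333 m and h_c = 5.87333 × 0.788011 = 4.62825 m.
A = ½ × 2.59 × 3.7 = 4.7915 m².
Resultant F = γ·h_c·A = 12.3606 × 4.62825 × 4.7915 = 274.112 kN.
I_c = b·h³/36 = 2.59 × 3.7³/36 = 3.6442 m⁴.
Centre of pressure: y_p = y_c + I_c/(y_c·A) = 5.87333 + 3.6442/(5.87333 × 4.7915) = 5.87333 + 0.129493 = 6.00282 m along the plane.
Vertically, h_p = y_p·sinθ = 6.00282 × 0.788011 = 4.73029 m.

h_p = 4.730 m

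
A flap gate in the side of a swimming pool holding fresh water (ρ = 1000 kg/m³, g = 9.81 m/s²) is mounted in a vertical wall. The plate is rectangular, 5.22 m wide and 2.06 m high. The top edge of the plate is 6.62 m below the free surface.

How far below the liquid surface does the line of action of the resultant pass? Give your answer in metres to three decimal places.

γ = ρg = 1000 × 9.81 = 9810 N/m³ = 9.81 kN/m³.
The centroid lies 2.06/2 = 1.03 m below the top edge, so the centroid depth is h_c = 6.62 + 1.03 = 7.65 m.
A = 5.22 × 2.06 = 10.7532 m².
Resultant F = γ·h_c·A = 9.81 × 7.65 × 10.7532 = 806.99 kN.
I_c = b·h³/12 = 5.22 × 2.06³/12 = 3.80269 m⁴.
Centre of pressure: y_p = y_c + I_c/(y_c·A) = 7.65 + 3.80269/(7.65 × 10.7532) = 7.65 + 0.0462266 = 7.69623 m along the plane.

h_p = 7.696 m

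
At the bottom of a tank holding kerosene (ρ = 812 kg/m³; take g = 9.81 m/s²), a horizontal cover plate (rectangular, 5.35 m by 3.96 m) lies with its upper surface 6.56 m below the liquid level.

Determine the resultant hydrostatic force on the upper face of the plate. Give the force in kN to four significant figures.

γ = ρg = 812 × 9.81 / 1000 = 7.96572 kN/m³.
The plate is horizontal, so pressure is uniform at p = γ·h = 7.96572 × 6.56 = 52.2551 kN/m².
A = 5.35 × 3.96 = 21.186 m².
F = p·A = 52.2551 × 21.186 = 1107.08 kN.

F ≈ 1107 kN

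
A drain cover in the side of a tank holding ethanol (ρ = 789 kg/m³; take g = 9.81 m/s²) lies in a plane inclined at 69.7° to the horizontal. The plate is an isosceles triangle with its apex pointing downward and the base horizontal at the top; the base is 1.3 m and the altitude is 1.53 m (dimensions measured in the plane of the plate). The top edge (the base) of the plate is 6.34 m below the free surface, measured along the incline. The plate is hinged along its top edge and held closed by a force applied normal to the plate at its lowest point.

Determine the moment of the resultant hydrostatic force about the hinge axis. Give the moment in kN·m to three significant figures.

M ≈ 26.2 kN·m

γ = ρg = 789 × 9.81 / 1000 = 7.74009 kN/m³.
Let θ = 69.7° be the plate's angle to the horizontal; measure y along the incline from where the plane meets the free surface. Vertical depth h = y·sinθ with sinθ = 0.937889.
With the apex down, the centroid sits h/3 = 1.53/3 = 0.51 m below the base (the top edge), so y_c = 6.34 + 0.51 = 6.85 m and h_c = 6.85 × 0.937889 = 6.42454 m.
A = ½ × 1.3 × 1.53 = 0.9945 m².
Resultant F = γ·h_c·A = 7.74009 × 6.42454 × 0.9945 = 49.453 kN.
I_c = b·h³/36 = 1.3 × 1.53³/36 = 0.129335 m⁴.
Centre of pressure: y_p = y_c + I_c/(y_c·A) = 6.85 + 0.129335/(6.85 × 0.9945) = 6.85 + 0.0189854 = 6.86899 m along the plane.
The resultant acts 0.51 + 0.0189854 = 0.528985 m (along the plate) below the hinge at the top edge, so the moment about the hinge is M = F × 0.528985 = 49.453 × 0.528985 = 26.1599 kN·m.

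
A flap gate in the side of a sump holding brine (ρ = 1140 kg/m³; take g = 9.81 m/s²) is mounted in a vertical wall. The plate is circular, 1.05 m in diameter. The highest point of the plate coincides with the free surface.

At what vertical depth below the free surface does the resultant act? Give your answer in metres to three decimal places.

γ = ρg = 1140 × 9.81 / 1000 = 11.1834 kN/m³.
The centroid is at the centre, 0.525 m below the top of the plate, so the centroid depth is h_c = 0.525 m.
A = π(0.525)² = 0.865901 m².
Resultant F = γ·h_c·A = 11.1834 × 0.525 × 0.865901 = 5.08395 kN.
I_c = πr⁴/4 = π × 0.525⁴/4 = 0.059666 m⁴.
Centre of pressure: y_p = y_c + I_c/(y_c·A) = 0.525 + 0.059666/(0.525 × 0.865901) = 0.525 + 0.13125 = 0.65625 m along the plane.

h_p = 0.656 m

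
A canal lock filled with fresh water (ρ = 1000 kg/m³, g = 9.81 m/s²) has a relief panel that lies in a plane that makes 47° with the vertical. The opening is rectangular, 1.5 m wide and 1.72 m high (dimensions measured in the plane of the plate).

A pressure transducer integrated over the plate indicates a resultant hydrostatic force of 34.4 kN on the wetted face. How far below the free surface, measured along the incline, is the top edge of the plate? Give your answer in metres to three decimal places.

y_top ≈ 1.133 m

γ = ρg = 1000 × 9.81 = 9810 N/m³ = 9.81 kN/m³.
A = 1.5 × 1.72 = 2.58 m².
From F = γ·h_c·A, the centroid depth is h_c = 34.4/(9.81 × 2.58) = 1.35916 m.
The plate makes 47° with the vertical, i.e. θ = 90° − 47° = 43° to the horizontal. Measuring y along the incline from the free-surface line, vertical depth h = y·sinθ with sinθ = 0.681998.
Along the incline, y_c = h_c/sinθ = 1.35916/0.681998 = 1.99291 m.
The centroid lies 1.72/2 = 0.86 m below the top edge, so the top edge sits at y_top = 1.99291 − 0.86 = 1.13291 m along the incline.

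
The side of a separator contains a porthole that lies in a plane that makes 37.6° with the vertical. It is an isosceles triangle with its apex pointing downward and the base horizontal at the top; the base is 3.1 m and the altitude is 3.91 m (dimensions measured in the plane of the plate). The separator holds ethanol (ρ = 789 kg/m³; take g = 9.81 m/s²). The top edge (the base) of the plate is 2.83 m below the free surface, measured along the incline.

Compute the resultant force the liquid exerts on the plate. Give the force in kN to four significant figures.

F ≈ 153.6 kN

γ = ρg = 789 × 9.81 / 1000 = 7.74009 kN/m³.
The plate makes 37.6° with the vertical, i.e. θ = 90° − 37.6° = 52.4° to the horizontal. Measuring y along the incline from the free-surface line, vertical depth h = y·sinθ with sinθ = 0.792290.
With the apex down, the centroid sits h/3 = 3.91/3 = 1.30333 m below the base (the top edge), so y_c = 2.83 + 1.30333 = 4.13333 m and h_c = 4.13333 × 0.792290 = 3.2748 m.
A = ½ × 3.1 × 3.91 = 6.0605 m².
Resultant F = γ·h_c·A = 7.74009 × 3.2748 × 6.0605 = 153.617 kN.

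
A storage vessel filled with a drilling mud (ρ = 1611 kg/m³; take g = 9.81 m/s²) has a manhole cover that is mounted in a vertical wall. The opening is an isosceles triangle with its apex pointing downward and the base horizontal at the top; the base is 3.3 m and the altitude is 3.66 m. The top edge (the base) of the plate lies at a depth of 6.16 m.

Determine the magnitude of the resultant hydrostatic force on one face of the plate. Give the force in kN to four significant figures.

F ≈ 704.3 kN

γ = ρg = 1611 × 9.81 / 1000 = 15.80391 kN/m³.
With the apex down, the centroid sits h/3 = 3.66/3 = 1.22 m below the base (the top edge), so the centroid depth is h_c = 6.16 + 1.22 = 7.38 m.
A = ½ × 3.3 × 3.66 = 6.039 m².
Resultant F = γ·h_c·A = 15.80391 × 7.38 × 6.039 = 704.346 kN.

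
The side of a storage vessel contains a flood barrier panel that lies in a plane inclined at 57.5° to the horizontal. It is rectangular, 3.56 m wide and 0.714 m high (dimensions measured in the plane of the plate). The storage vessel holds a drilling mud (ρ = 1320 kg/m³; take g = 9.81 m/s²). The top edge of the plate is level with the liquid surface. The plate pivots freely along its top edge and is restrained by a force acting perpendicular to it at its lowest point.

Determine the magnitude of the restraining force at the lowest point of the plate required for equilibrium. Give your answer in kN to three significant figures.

P ≈ 6.61 kN

γ = ρg = 1320 × 9.81 / 1000 = 12.9492 kN/m³.
Let θ = 57.5° be the plate's angle to the horizontal; measure y along the incline from where the plane meets the free surface. Vertical depth h = y·sinθ with sinθ = 0.843391.
The centroid lies 0.714/2 = 0.357 m below the top edge, so y_c = 0.357 m and h_c = 0.357 × 0.843391 = 0.301091 m.
A = 3.56 × 0.714 = 2.54184 m².
Resultant F = γ·h_c·A = 12.9492 × 0.301091 × 2.54184 = 9.91035 kN.
I_c = b·h³/12 = 3.56 × 0.714³/12 = 0.107985 m⁴.
Centre of pressure: y_p = y_c + I_c/(y_c·A) = 0.357 + 0.107985/(0.357 × 2.54184) = 0.357 + 0.119 = 0.476 m along the plane.
The resultant acts 0.357 + 0.119 = 0.476 m (along the plate) below the hinge at the top edge, so the moment about the hinge is M = F × 0.476 = 9.91035 × 0.476 = 4.71733 kN·m.
A normal force at the bottom, 0.714 m from the hinge, must supply this moment: P = 4.71733/0.714 = 6.6069 kN.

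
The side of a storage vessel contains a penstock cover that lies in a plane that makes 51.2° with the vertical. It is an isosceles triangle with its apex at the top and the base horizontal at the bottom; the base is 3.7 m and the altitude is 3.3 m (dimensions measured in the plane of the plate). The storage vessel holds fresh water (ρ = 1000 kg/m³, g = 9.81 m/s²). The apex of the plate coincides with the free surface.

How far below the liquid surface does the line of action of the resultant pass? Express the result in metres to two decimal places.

γ = ρg = 1000 × 9.81 = 9810 N/m³ = 9.81 kN/m³.
The plate makes 51.2° with the vertical, i.e. θ = 90° − 51.2° = 38.8° to the horizontal. Measuring y along the incline from the free-surface line, vertical depth h = y·sinθ with sinθ = 0.626604.
With the apex up, the centroid sits 2h/3 = 2 × 3.3/3 = 2.2 m below the apex, so y_c = 2.2 m and h_c = 2.2 × 0.626604 = 1.37853 m.
A = ½ × 3.7 × 3.3 = 6.105 m².
Resultant F = γ·h_c·A = 9.81 × 1.37853 × 6.105 = 82.5602 kN.
I_c = b·h³/36 = 3.7 × 3.3³/36 = 3.69353 m⁴.
Centre of pressure: y_p = y_c + I_c/(y_c·A) = 2.2 + 3.69353/(2.2 × 6.105) = 2.2 + 0.275 = 2.475 m along the plane.
Vertically, h_p = y_p·sinθ = 2.475 × 0.626604 = 1.55084 m.

h_p = 1.55 m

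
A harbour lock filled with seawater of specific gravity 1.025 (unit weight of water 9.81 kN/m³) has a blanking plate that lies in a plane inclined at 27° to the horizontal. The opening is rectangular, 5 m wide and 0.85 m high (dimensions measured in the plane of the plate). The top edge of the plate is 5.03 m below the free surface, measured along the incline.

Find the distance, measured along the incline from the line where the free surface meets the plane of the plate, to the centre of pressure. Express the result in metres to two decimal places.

γ = 1.025 × 9.81 = 10.05525 kN/m³.
Let θ = 27° be the plate's angle to the horizontal; measure y along the incline from where the plane meets the free surface. Vertical depth h = y·sinθ with sinθ = 0.453990.
The centroid lies 0.85/2 = 0.425 m below the top edge, so y_c = 5.03 + 0.425 = 5.455 m and h_c = 5.455 × 0.453990 = 2.47652 m.
A = 5 × 0.85 = 4.25 m².
Resultant F = γ·h_c·A = 10.05525 × 2.47652 × 4.25 = 105.834 kN.
I_c = b·h³/12 = 5 × 0.85³/12 = 0.255885 m⁴.
Centre of pressure: y_p = y_c + I_c/(y_c·A) = 5.455 + 0.255885/(5.455 × 4.25) = 5.455 + 0.0110373 = 5.46604 m along the plane.

y_p = 5.47 m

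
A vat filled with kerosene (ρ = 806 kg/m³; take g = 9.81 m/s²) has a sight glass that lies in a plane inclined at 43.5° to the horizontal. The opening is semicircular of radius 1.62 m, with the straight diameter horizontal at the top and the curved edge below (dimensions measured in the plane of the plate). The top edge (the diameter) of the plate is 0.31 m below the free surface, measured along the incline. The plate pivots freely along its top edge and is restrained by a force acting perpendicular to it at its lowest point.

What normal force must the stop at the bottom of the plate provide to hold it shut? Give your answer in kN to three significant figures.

γ = ρg = 806 × 9.81 / 1000 = 7.90686 kN/m³.
Let θ = 43.5° be the plate's angle to the horizontal; measure y along the incline from where the plane meets the free surface. Vertical depth h = y·sinθ with sinθ = 0.688355.
The centroid of a semicircle lies 4r/(3π) = 0.687549 m from the diameter, here below the top edge, so y_c = 0.31 + 0.687549 = 0.997549 m and h_c = 0.997549 × 0.688355 = 0.686668 m.
A = πr²/2 = π × 1.62²/2 = 4.1224 m².
Resultant F = γ·h_c·A = 7.90686 × 0.686668 × 4.1224 = 22.3821 kN.
I_c = (π/8 − 8/(9π))·r⁴ = 0.109757 × 1.62⁴ = 0.755949 m⁴.
Centre of pressure: y_p = y_c + I_c/(y_c·A) = 0.997549 + 0.755949/(0.997549 × 4.1224) = 0.997549 + 0.183827 = 1.18138 m along the plane.
The resultant acts 0.687549 + 0.183827 = 0.871376 m (along the plate) below the hinge at the top edge, so the moment about the hinge is M = F × 0.871376 = 22.3821 × 0.871376 = 19.5032 kN·m.
A normal force at the bottom, 1.62 m from the hinge, must supply this moment: P = 19.5032/1.62 = 12.039 kN.

P ≈ 12.0 kN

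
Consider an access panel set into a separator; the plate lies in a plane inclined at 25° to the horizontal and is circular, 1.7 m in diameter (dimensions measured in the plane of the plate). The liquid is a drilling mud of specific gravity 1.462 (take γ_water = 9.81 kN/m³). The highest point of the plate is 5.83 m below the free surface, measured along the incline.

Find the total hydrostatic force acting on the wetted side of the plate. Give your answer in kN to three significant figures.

γ = 1.462 × 9.81 = 14.34222 kN/m³.
Let θ = 25° be the plate's angle to the horizontal; measure y along the incline from where the plane meets the free surface. Vertical depth h = y·sinθ with sinθ = 0.422618.
The centroid is at the centre, 0.85 m below the top of the plate, so y_c = 5.83 + 0.85 = 6.68 m and h_c = 6.68 × 0.422618 = 2.82309 m.
A = π(0.85)² = 2.2698 m².
Resultant F = γ·h_c·A = 14.34222 × 2.82309 × 2.2698 = 91.9028 kN.

F ≈ 91.9 kN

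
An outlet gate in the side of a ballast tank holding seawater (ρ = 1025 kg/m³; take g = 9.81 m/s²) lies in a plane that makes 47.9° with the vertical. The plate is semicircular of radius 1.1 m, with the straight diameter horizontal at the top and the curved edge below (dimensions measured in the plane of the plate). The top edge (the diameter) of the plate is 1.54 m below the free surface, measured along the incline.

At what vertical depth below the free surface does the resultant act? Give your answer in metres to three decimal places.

h_p = 1.374 m

γ = ρg = 1025 × 9.81 / 1000 = 10.05525 kN/m³.
The plate makes 47.9° with the vertical, i.e. θ = 90° − 47.9° = 42.1° to the horizontal. Measuring y along the incline from the free-surface line, vertical depth h = y·sinθ with sinθ = 0.670427.
The centroid of a semicircle lies 4r/(3π) = 0.466854 m from the diameter, here below the top edge, so y_c = 1.54 + 0.466854 = 2.00685 m and h_c = 2.00685 × 0.670427 = 1.34545 m.
A = πr²/2 = π × 1.1²/2 = 1.90066 m².
Resultant F = γ·h_c·A = 10.05525 × 1.34545 × 1.90066 = 25.7137 kN.
I_c = (π/8 − 8/(9π))·r⁴ = 0.109757 × 1.1⁴ = 0.160695 m⁴.
Centre of pressure: y_p = y_c + I_c/(y_c·A) = 2.00685 + 0.160695/(2.00685 × 1.90066) = 2.00685 + 0.0421292 = 2.04898 m along the plane.
Vertically, h_p = y_p·sinθ = 2.04898 × 0.670427 = 1.37369 m.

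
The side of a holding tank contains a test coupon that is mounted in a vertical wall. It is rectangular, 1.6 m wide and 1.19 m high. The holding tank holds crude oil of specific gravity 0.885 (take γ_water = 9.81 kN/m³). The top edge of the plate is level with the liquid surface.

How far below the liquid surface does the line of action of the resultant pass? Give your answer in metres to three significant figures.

γ = 0.885 × 9.81 = 8.68185 kN/m³.
The centroid lies 1.19/2 = 0.595 m below the top edge, so the centroid depth is h_c = 0.595 m.
A = 1.6 × 1.19 = 1.904 m².
Resultant F = γ·h_c·A = 8.68185 × 0.595 × 1.904 = 9.83549 kN.
I_c = b·h³/12 = 1.6 × 1.19³/12 = 0.224688 m⁴.
Centre of pressure: y_p = y_c + I_c/(y_c·A) = 0.595 + 0.224688/(0.595 × 1.904) = 0.595 + 0.198333 = 0.793333 m along the plane.

h_p = 0.793 m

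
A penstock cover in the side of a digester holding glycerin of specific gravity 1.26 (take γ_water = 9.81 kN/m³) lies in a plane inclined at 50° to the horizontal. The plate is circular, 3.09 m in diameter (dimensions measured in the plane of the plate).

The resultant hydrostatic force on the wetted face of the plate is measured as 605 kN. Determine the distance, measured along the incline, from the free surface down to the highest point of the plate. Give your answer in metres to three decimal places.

γ = 1.26 × 9.81 = 12.3606 kN/m³.
A = π(1.545)² = 7.49906 m².
From F = γ·h_c·A, the centroid depth is h_c = 605/(12.3606 × 7.49906) = 6.52693 m.
Let θ = 50° be the plate's angle to the horizontal; measure y along the incline from where the plane meets the free surface. Vertical depth h = y·sinθ with sinθ = 0.766044.
Along the incline, y_c = h_c/sinθ = 6.52693/0.766044 = 8.52031 m.
The centroid is at the centre, 1.545 m below the top of the plate, so the highest point sits at y_top = 8.52031 − 1.545 = 6.97531 m along the incline.

y_top ≈ 6.975 m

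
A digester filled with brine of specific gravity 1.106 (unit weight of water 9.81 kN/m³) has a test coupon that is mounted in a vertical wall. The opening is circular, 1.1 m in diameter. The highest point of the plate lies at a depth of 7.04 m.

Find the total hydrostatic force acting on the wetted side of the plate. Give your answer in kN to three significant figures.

γ = 1.106 × 9.81 = 10.84986 kN/m³.
The centroid is at the centre, 0.55 m below the top of the plate, so the centroid depth is h_c = 7.04 + 0.55 = 7.59 m.
A = π(0.55)² = 0.950332 m².
Resultant F = γ·h_c·A = 10.84986 × 7.59 × 0.950332 = 78.2603 kN.

F ≈ 78.3 kN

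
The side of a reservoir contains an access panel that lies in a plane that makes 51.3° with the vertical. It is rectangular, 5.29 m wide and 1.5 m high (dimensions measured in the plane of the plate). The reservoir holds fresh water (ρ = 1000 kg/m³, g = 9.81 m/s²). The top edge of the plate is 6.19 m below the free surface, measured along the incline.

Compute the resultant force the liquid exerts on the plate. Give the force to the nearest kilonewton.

F ≈ 338 kN

γ = ρg = 1000 × 9.81 = 9810 N/m³ = 9.81 kN/m³.
The plate makes 51.3° with the vertical, i.e. θ = 90° − 51.3° = 38.7° to the horizontal. Measuring y along the incline from the free-surface line, vertical depth h = y·sinθ with sinθ = 0.625243.
The centroid lies 1.5/2 = 0.75 m below the top edge, so y_c = 6.19 + 0.75 = 6.94 m and h_c = 6.94 × 0.625243 = 4.33919 m.
A = 5.29 × 1.5 = 7.935 m².
Resultant F = γ·h_c·A = 9.81 × 4.33919 × 7.935 = 337.773 kN.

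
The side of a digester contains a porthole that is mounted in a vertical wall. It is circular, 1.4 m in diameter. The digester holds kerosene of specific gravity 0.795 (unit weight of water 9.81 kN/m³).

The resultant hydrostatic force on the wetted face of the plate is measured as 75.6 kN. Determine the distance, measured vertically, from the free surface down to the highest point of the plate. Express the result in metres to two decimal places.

γ = 0.795 × 9.81 = 7.79895 kN/m³.
A = π(0.7)² = 1.53938 m².
From F = γ·h_c·A, the centroid depth is h_c = 75.6/(7.79895 × 1.53938) = 6.29709 m.
The centroid is at the centre, 0.7 m below the top of the plate, so the highest point sits at h_top = 6.29709 − 0.7 = 5.59709 m below the surface.

d_top ≈ 5.60 m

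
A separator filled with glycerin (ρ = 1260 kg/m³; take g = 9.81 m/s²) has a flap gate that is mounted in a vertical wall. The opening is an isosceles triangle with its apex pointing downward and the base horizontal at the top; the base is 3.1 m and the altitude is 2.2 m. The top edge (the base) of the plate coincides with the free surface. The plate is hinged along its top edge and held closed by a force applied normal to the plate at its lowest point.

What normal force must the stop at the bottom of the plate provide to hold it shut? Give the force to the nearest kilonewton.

P ≈ 15 kN

γ = ρg = 1260 × 9.81 / 1000 = 12.3606 kN/m³.
With the apex down, the centroid sits h/3 = 2.2/3 = 0.733333 m below the base (the top edge), so the centroid depth is h_c = 0.733333 m.
A = ½ × 3.1 × 2.2 = 3.41 m².
Resultant F = γ·h_c·A = 12.3606 × 0.733333 × 3.41 = 30.9097 kN.
I_c = b·h³/36 = 3.1 × 2.2³/36 = 0.916911 m⁴.
Centre of pressure: y_p = y_c + I_c/(y_c·A) = 0.733333 + 0.916911/(0.733333 × 3.41) = 0.733333 + 0.366667 = 1.1 m along the plane.
The resultant acts 0.733333 + 0.366667 = 1.1 m (along the plate) below the hinge at the top edge, so the moment about the hinge is M = F × 1.1 = 30.9097 × 1.1 = 34.0007 kN·m.
A normal force at the bottom, 2.2 m from the hinge, must supply this moment: P = 34.0007/2.2 = 15.4549 kN.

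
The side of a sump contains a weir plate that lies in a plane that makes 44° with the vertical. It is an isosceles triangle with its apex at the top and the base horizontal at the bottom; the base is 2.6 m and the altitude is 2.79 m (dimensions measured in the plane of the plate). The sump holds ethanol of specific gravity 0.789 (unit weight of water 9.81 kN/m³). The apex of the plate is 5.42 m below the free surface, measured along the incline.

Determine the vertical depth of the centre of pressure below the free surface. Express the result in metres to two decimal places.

h_p = 5.28 m

γ = 0.789 × 9.81 = 7.74009 kN/m³.
The plate makes 44° with the vertical, i.e. θ = 90° − 44° = 46° to the horizontal. Measuring y along the incline from the free-surface line, vertical depth h = y·sinθ with sinθ = 0.719340.
With the apex up, the centroid sits 2h/3 = 2 × 2.79/3 = 1.86 m below the apex, so y_c = 5.42 + 1.86 = 7.28 m and h_c = 7.28 × 0.719340 = 5.2368 m.
A = ½ × 2.6 × 2.79 = 3.627 m².
Resultant F = γ·h_c·A = 7.74009 × 5.2368 × 3.627 = 147.014 kN.
I_c = b·h³/36 = 2.6 × 2.79³/36 = 1.5685 m⁴.
Centre of pressure: y_p = y_c + I_c/(y_c·A) = 7.28 + 1.5685/(7.28 × 3.627) = 7.28 + 0.0594026 = 7.3394 m along the plane.
Vertically, h_p = y_p·sinθ = 7.3394 × 0.719340 = 5.27952 m.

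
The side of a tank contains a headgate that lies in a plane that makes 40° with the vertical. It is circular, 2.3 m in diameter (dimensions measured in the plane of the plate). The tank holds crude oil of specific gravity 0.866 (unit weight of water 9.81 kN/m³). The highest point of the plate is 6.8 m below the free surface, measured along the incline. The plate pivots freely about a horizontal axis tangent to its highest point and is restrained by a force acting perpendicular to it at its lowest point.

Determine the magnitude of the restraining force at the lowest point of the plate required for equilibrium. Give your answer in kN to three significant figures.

γ = 0.866 × 9.81 = 8.49546 kN/m³.
The plate makes 40° with the vertical, i.e. θ = 90° − 40° = 50° to the horizontal. Measuring y along the incline from the free-surface line, vertical depth h = y·sinθ with sinθ = 0.766044.
The centroid is at the centre, 1.15 m below the top of the plate, so y_c = 6.8 + 1.15 = 7.95 m and h_c = 7.95 × 0.766044 = 6.09005 m.
A = π(1.15)² = 4.15476 m².
Resultant F = γ·h_c·A = 8.49546 × 6.09005 × 4.15476 = 214.958 kN.
I_c = πr⁴/4 = π × 1.15⁴/4 = 1.37367 m⁴.
Centre of pressure: y_p = y_c + I_c/(y_c·A) = 7.95 + 1.37367/(7.95 × 4.15476) = 7.95 + 0.0415881 = 7.99159 m along the plane.
The resultant acts 1.15 + 0.0415881 = 1.19159 m (along the plate) below the hinge at the top edge, so the moment about the hinge is M = F × 1.19159 = 214.958 × 1.19159 = 256.142 kN·m.
A normal force at the bottom, 2.3 m from the hinge, must supply this moment: P = 256.142/2.3 = 111.366 kN.

P ≈ 111 kN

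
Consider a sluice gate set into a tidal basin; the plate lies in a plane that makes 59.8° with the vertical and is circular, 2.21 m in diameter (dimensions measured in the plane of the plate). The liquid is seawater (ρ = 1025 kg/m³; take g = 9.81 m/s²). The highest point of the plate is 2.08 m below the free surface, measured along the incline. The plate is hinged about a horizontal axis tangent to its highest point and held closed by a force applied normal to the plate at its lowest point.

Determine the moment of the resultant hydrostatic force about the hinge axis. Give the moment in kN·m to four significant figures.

M ≈ 74.21 kN·m

γ = ρg = 1025 × 9.81 / 1000 = 10.05525 kN/m³.
The plate makes 59.8° with the vertical, i.e. θ = 90° − 59.8° = 30.2° to the horizontal. Measuring y along the incline from the free-surface line, vertical depth h = y·sinθ with sinθ = 0.503020.
The centroid is at the centre, 1.105 m below the top of the plate, so y_c = 2.08 + 1.105 = 3.185 m and h_c = 3.185 × 0.503020 = 1.60212 m.
A = π(1.105)² = 3.83596 m².
Resultant F = γ·h_c·A = 10.05525 × 1.60212 × 3.83596 = 61.7962 kN.
I_c = πr⁴/4 = π × 1.105⁴/4 = 1.17095 m⁴.
Centre of pressure: y_p = y_c + I_c/(y_c·A) = 3.185 + 1.17095/(3.185 × 3.83596) = 3.185 + 0.0958418 = 3.28084 m along the plane.
The resultant acts 1.105 + 0.0958418 = 1.20084 m (along the plate) below the hinge at the top edge, so the moment about the hinge is M = F × 1.20084 = 61.7962 × 1.20084 = 74.2073 kN·m.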